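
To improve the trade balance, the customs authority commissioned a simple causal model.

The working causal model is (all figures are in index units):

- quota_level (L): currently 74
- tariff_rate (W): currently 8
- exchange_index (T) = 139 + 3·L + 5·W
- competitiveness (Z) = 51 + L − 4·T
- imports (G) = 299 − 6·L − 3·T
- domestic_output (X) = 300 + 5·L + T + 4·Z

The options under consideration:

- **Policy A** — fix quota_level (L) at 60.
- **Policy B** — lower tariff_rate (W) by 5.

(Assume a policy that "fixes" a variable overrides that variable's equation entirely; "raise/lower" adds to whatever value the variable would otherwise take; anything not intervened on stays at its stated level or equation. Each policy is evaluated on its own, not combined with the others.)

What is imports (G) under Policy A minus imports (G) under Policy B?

135

Policy A (L := 60):
  L = 60
  W = 8
  T = 139 + 3·60 + 5·8 = 359
  G = 299 − 6·60 − 3·359 = -1138
Policy B (W − 5):
  L = 74
  W = 8 − 5 = 3
  T = 139 + 3·74 + 5·3 = 376
  G = 299 − 6·74 − 3·376 = -1273
G: -1138 − (-1273) = 135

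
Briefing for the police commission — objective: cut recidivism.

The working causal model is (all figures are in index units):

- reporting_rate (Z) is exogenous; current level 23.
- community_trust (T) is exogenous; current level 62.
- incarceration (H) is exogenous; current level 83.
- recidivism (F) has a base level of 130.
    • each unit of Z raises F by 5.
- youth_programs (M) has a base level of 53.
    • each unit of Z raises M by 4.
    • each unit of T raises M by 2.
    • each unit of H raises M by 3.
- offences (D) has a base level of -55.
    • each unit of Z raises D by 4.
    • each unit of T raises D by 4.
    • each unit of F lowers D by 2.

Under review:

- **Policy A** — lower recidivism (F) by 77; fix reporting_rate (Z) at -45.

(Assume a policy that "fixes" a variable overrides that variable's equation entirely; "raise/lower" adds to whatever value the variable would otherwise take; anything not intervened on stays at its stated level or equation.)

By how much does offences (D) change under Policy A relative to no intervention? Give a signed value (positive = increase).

Baseline:
  Z = 23
  T = 62
  F = 130 + 5·23 = 245
  D = -55 + 4·23 + 4·62 − 2·245 = -205
Policy A (F − 77, Z := -45):
  Z = -45
  T = 62
  F = 130 + 5·(-45) (−77 from intervention) = -172
  D = -55 + 4·(-45) + 4·62 − 2·(-172) = 357
Change in D: 357 − (-205) = 562

562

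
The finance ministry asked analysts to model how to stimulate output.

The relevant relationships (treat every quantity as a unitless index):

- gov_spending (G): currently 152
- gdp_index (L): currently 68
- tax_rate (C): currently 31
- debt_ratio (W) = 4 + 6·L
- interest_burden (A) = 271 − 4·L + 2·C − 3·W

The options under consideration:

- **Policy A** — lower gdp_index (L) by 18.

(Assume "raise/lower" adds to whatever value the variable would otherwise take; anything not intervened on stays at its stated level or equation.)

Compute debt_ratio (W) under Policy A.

Policy A (L − 18):
  L = 68 − 18 = 50
  W = 4 + 6·50 = 304

304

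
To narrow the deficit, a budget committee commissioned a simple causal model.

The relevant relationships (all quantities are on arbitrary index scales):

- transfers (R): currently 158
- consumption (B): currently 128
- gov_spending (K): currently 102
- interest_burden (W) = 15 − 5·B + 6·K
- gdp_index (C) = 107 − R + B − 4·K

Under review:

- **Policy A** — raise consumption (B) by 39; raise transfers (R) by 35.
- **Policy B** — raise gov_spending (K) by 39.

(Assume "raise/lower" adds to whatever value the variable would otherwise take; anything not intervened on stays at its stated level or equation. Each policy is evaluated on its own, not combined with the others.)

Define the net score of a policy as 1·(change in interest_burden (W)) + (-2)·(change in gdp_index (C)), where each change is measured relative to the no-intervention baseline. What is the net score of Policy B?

Baseline:
  R = 158
  B = 128
  K = 102
  W = 15 − 5·128 + 6·102 = -13
  C = 107 − 158 + 128 − 4·102 = -331
Policy B (K + 39):
  R = 158
  B = 128
  K = 102 + 39 = 141
  W = 15 − 5·128 + 6·141 = 221
  C = 107 − 158 + 128 − 4·141 = -487
ΔW = 221 − (-13) = 234; ΔC = -487 − (-331) = -156
Score = 1·234 + (-2)·(-156) = 546

546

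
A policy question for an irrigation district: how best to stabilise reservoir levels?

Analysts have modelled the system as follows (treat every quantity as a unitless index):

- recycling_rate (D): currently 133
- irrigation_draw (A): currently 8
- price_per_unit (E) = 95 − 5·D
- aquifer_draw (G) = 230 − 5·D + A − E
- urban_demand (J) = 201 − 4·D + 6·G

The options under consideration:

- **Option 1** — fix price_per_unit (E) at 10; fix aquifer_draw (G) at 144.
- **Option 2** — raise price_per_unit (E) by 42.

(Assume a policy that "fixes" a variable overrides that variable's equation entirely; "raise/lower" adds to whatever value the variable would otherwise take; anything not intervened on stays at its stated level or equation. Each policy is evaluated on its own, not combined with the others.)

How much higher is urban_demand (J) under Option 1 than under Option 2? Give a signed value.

258

Option 1 (E := 10, G := 144):
  D = 133
  A = 8
  E = 10
  G = 144
  J = 201 − 4·133 + 6·144 = 533
Option 2 (E + 42):
  D = 133
  A = 8
  E = 95 − 5·133 (+42 from intervention) = -528
  G = 230 − 5·133 + 8 − (-528) = 101
  J = 201 − 4·133 + 6·101 = 275
J: 533 − 275 = 258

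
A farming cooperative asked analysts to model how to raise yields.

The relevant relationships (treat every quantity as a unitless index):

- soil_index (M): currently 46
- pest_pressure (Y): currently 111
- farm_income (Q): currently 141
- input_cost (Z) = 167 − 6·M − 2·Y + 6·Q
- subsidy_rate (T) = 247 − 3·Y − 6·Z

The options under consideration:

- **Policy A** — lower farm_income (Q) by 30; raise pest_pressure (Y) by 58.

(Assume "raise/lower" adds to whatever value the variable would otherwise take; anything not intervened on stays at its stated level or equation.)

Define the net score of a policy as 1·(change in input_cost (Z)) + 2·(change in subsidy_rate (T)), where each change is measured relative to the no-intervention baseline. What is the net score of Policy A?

2908

Baseline:
  M = 46
  Y = 111
  Q = 141
  Z = 167 − 6·46 − 2·111 + 6·141 = 515
  T = 247 − 3·111 − 6·515 = -3176
Policy A (Q − 30, Y + 58):
  M = 46
  Y = 111 + 58 = 169
  Q = 141 − 30 = 111
  Z = 167 − 6·46 − 2·169 + 6·111 = 219
  T = 247 − 3·169 − 6·219 = -1574
ΔZ = 219 − 515 = -296; ΔT = -1574 − (-3176) = 1602
Score = 1·(-296) + 2·1602 = 2908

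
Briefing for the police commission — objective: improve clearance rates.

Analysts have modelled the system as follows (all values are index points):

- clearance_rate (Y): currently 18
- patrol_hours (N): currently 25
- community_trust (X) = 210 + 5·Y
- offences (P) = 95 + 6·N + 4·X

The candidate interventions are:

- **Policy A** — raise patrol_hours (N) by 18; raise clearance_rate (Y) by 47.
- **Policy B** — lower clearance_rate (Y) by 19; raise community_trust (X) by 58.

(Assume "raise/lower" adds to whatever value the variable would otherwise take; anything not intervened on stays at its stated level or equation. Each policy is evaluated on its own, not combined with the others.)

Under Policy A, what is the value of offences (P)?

2493

Policy A (N + 18, Y + 47):
  Y = 18 + 47 = 65
  N = 25 + 18 = 43
  X = 210 + 5·65 = 535
  P = 95 + 6·43 + 4·535 = 2493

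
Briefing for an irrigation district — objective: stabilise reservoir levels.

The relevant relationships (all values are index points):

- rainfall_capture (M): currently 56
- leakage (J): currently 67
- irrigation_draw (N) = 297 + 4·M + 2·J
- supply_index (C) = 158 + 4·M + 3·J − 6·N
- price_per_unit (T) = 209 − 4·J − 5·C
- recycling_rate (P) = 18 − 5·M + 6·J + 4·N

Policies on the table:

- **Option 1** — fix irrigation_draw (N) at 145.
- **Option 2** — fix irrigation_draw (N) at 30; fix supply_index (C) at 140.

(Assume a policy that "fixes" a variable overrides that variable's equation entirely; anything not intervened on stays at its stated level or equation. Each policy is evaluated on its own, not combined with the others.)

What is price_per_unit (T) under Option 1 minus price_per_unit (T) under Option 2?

Option 1 (N := 145):
  M = 56
  J = 67
  N = 145
  C = 158 + 4·56 + 3·67 − 6·145 = -287
  T = 209 − 4·67 − 5·(-287) = 1376
Option 2 (N := 30, C := 140):
  M = 56
  J = 67
  N = 30
  C = 140
  T = 209 − 4·67 − 5·140 = -759
T: 1376 − (-759) = 2135

2135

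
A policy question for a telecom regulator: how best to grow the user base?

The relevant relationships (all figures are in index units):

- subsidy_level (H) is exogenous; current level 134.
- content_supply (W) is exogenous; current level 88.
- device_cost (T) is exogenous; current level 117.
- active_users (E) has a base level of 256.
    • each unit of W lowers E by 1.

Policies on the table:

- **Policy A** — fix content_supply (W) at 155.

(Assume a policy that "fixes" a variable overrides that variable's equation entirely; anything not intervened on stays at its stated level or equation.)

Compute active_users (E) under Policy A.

Policy A (W := 155):
  W = 155
  E = 256 − 155 = 101

101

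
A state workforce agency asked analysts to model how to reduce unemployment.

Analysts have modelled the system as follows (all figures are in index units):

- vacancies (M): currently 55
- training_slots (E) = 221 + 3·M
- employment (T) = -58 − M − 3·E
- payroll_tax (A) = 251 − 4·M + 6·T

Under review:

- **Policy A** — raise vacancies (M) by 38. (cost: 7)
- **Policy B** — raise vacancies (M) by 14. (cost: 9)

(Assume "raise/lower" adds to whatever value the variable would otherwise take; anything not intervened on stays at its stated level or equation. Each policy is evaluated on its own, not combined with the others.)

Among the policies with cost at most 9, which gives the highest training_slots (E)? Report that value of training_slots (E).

500

Policy A (M + 38):
  M = 55 + 38 = 93
  E = 221 + 3·93 = 500
Policy B (M + 14):
  M = 55 + 14 = 69
  E = 221 + 3·69 = 428
Comparing — Policy A: E=500, Policy B: E=428. Highest is 500 (Policy A).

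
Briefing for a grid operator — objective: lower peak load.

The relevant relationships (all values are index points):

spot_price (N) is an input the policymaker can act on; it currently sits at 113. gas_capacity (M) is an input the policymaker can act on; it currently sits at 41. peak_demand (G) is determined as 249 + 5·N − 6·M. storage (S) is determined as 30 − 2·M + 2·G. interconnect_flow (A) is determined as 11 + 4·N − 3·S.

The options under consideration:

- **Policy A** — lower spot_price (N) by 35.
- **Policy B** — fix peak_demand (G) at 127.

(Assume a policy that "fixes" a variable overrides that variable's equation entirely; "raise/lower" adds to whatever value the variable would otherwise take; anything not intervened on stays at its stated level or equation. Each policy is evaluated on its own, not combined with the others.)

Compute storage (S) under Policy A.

734

Policy A (N − 35):
  N = 113 − 35 = 78
  M = 41
  G = 249 + 5·78 − 6·41 = 393
  S = 30 − 2·41 + 2·393 = 734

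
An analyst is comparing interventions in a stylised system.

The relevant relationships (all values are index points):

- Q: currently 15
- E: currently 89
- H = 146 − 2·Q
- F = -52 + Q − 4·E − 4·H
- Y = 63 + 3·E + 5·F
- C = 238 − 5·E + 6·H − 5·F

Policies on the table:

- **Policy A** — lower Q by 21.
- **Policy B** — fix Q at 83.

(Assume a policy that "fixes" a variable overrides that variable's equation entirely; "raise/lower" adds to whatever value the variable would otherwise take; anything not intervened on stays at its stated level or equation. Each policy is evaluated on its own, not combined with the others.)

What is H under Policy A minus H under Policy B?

178

Policy A (Q − 21):
  Q = 15 − 21 = -6
  H = 146 − 2·(-6) = 158
Policy B (Q := 83):
  Q = 83
  H = 146 − 2·83 = -20
H: 158 − (-20) = 178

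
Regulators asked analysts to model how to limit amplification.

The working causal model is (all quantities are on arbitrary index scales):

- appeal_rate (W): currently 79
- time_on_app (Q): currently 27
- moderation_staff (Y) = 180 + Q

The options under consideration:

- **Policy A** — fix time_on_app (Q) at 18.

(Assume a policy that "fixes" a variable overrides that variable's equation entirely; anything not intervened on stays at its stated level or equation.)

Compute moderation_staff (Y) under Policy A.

198

Policy A (Q := 18):
  Q = 18
  Y = 180 + 18 = 198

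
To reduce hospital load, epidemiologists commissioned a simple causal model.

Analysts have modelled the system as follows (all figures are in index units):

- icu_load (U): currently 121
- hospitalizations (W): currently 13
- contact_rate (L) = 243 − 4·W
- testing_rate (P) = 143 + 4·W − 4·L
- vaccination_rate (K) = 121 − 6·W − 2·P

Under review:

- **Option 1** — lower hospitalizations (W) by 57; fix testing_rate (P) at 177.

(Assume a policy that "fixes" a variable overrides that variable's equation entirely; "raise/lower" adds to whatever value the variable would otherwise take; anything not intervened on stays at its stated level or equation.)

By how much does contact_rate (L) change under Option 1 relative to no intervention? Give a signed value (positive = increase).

Baseline:
  W = 13
  L = 243 − 4·13 = 191
Option 1 (W − 57, P := 177):
  W = 13 − 57 = -44
  L = 243 − 4·(-44) = 419
Change in L: 419 − 191 = 228

228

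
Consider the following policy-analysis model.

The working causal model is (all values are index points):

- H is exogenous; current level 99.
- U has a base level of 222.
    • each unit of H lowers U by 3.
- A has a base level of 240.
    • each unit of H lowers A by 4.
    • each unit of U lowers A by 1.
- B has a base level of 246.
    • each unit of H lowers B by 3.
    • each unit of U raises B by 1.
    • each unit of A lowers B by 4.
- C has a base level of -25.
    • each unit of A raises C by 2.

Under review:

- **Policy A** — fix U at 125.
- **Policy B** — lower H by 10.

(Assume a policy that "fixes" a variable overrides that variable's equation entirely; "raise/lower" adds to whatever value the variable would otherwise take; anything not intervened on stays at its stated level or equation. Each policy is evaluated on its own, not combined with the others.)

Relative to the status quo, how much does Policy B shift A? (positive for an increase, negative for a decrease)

Baseline:
  H = 99
  U = 222 − 3·99 = -75
  A = 240 − 4·99 − (-75) = -81
Policy B (H − 10):
  H = 99 − 10 = 89
  U = 222 − 3·89 = -45
  A = 240 − 4·89 − (-45) = -71
Change in A: -71 − (-81) = 10

10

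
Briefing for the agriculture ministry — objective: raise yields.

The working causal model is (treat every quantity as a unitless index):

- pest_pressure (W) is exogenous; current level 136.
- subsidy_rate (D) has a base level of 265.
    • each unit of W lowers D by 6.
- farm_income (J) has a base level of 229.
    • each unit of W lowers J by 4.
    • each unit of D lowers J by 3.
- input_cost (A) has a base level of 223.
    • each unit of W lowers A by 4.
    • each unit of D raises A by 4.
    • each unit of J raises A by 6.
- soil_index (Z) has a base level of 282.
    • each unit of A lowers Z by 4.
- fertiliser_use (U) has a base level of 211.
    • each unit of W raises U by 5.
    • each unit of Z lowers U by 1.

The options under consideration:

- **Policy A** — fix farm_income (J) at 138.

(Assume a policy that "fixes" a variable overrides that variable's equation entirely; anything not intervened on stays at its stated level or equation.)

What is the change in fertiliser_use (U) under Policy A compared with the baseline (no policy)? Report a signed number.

-28800

Baseline:
  W = 136
  D = 265 − 6·136 = -551
  J = 229 − 4·136 − 3·(-551) = 1338
  A = 223 − 4·136 + 4·(-551) + 6·1338 = 5503
  Z = 282 − 4·5503 = -21730
  U = 211 + 5·136 − (-21730) = 22621
Policy A (J := 138):
  W = 136
  D = 265 − 6·136 = -551
  J = 138
  A = 223 − 4·136 + 4·(-551) + 6·138 = -1697
  Z = 282 − 4·(-1697) = 7070
  U = 211 + 5·136 − 7070 = -6179
Change in U: -6179 − 22621 = -28800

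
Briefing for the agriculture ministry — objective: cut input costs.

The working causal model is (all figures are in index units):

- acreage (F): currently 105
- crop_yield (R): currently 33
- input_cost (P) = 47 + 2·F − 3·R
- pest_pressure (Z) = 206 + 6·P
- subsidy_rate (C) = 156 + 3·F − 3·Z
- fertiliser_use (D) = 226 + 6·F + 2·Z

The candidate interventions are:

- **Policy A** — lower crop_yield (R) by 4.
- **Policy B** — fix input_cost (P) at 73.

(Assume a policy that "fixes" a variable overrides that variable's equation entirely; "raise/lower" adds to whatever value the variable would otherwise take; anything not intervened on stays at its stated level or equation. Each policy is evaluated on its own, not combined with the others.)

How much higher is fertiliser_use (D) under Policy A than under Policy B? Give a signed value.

1164

Policy A (R − 4):
  F = 105
  R = 33 − 4 = 29
  P = 47 + 2·105 − 3·29 = 170
  Z = 206 + 6·170 = 1226
  D = 226 + 6·105 + 2·1226 = 3308
Policy B (P := 73):
  F = 105
  R = 33
  P = 73
  Z = 206 + 6·73 = 644
  D = 226 + 6·105 + 2·644 = 2144
D: 3308 − 2144 = 1164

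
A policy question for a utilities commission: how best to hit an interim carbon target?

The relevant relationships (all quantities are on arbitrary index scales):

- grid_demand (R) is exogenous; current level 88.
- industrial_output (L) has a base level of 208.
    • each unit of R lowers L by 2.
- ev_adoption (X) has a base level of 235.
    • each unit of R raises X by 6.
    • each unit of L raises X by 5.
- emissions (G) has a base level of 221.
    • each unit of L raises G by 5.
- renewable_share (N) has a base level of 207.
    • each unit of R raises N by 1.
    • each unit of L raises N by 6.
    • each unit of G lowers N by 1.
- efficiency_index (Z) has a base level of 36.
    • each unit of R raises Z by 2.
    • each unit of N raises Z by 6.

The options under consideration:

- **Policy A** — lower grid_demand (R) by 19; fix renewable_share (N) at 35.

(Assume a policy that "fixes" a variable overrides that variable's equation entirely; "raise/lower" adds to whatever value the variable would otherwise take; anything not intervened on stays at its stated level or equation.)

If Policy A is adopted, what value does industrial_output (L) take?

Policy A (R − 19, N := 35):
  R = 88 − 19 = 69
  L = 208 − 2·69 = 70

70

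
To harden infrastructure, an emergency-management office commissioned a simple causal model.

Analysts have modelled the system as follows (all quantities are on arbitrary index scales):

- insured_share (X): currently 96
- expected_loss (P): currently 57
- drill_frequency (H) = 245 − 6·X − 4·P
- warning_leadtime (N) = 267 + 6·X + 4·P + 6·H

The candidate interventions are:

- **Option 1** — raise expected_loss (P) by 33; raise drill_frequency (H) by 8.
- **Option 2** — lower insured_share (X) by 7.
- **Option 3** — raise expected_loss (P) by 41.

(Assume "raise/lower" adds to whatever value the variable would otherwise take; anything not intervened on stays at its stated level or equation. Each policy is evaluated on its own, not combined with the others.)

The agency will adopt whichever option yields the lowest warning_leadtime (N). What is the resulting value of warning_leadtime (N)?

-3103

Option 1 (P + 33, H + 8):
  X = 96
  P = 57 + 33 = 90
  H = 245 − 6·96 − 4·90 (+8 from intervention) = -683
  N = 267 + 6·96 + 4·90 + 6·(-683) = -2895
Option 2 (X − 7):
  X = 96 − 7 = 89
  P = 57
  H = 245 − 6·89 − 4·57 = -517
  N = 267 + 6·89 + 4·57 + 6·(-517) = -2073
Option 3 (P + 41):
  X = 96
  P = 57 + 41 = 98
  H = 245 − 6·96 − 4·98 = -723
  N = 267 + 6·96 + 4·98 + 6·(-723) = -3103
Comparing — Option 1: N=-2895, Option 2: N=-2073, Option 3: N=-3103. Lowest is -3103 (Option 3).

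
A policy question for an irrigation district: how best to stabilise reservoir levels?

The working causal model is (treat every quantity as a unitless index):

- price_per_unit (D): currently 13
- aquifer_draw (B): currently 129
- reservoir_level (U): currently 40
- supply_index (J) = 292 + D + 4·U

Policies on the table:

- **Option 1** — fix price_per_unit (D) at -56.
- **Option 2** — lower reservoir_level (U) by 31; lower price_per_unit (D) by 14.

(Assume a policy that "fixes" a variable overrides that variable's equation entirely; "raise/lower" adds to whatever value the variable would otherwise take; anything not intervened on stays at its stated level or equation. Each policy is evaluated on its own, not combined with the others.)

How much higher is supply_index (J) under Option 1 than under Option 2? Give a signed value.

Option 1 (D := -56):
  D = -56
  U = 40
  J = 292 + (-56) + 4·40 = 396
Option 2 (U − 31, D − 14):
  D = 13 − 14 = -1
  U = 40 − 31 = 9
  J = 292 + (-1) + 4·9 = 327
J: 396 − 327 = 69

69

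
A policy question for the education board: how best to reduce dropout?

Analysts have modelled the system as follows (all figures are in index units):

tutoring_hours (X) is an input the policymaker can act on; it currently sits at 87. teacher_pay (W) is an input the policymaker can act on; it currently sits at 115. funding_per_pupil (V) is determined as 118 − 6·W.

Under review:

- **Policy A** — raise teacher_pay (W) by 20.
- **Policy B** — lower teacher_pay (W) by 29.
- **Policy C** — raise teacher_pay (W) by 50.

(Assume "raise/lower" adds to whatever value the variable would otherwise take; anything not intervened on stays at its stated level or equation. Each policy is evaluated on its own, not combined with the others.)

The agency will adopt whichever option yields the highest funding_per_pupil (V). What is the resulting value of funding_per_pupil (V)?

-398

Policy A (W + 20):
  W = 115 + 20 = 135
  V = 118 − 6·135 = -692
Policy B (W − 29):
  W = 115 − 29 = 86
  V = 118 − 6·86 = -398
Policy C (W + 50):
  W = 115 + 50 = 165
  V = 118 − 6·165 = -872
Comparing — Policy A: V=-692, Policy B: V=-398, Policy C: V=-872. Highest is -398 (Policy B).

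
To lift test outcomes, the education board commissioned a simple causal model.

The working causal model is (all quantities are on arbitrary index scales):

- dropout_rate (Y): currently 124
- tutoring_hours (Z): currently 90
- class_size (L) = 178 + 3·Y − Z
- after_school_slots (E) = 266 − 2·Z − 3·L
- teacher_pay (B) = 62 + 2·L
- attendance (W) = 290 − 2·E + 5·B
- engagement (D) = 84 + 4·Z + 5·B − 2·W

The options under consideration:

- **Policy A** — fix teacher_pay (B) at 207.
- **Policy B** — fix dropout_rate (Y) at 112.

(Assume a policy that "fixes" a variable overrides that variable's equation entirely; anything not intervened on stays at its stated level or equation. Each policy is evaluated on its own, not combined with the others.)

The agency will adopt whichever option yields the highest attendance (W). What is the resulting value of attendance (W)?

Policy A (B := 207):
  Y = 124
  Z = 90
  L = 178 + 3·124 − 90 = 460
  E = 266 − 2·90 − 3·460 = -1294
  B = 207
  W = 290 − 2·(-1294) + 5·207 = 3913
Policy B (Y := 112):
  Y = 112
  Z = 90
  L = 178 + 3·112 − 90 = 424
  E = 266 − 2·90 − 3·424 = -1186
  B = 62 + 2·424 = 910
  W = 290 − 2·(-1186) + 5·910 = 7212
Comparing — Policy A: W=3913, Policy B: W=7212. Highest is 7212 (Policy B).

7212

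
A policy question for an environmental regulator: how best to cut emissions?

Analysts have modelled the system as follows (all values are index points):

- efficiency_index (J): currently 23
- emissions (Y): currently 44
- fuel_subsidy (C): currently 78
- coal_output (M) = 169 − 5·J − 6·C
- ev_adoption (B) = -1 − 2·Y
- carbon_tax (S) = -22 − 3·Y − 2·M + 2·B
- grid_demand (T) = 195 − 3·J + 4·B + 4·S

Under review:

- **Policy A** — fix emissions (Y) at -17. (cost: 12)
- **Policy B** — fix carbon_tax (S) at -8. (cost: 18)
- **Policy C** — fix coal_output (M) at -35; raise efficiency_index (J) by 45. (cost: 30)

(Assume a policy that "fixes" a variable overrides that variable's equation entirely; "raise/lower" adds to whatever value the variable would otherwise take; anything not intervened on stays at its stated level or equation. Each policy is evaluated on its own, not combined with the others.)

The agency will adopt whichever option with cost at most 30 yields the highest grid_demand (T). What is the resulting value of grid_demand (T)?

Policy A (Y := -17):
  J = 23
  Y = -17
  C = 78
  M = 169 − 5·23 − 6·78 = -414
  B = -1 − 2·(-17) = 33
  S = -22 − 3·(-17) − 2·(-414) + 2·33 = 923
  T = 195 − 3·23 + 4·33 + 4·923 = 3950
Policy B (S := -8):
  J = 23
  Y = 44
  C = 78
  M = 169 − 5·23 − 6·78 = -414
  B = -1 − 2·44 = -89
  S = -8
  T = 195 − 3·23 + 4·(-89) + 4·(-8) = -262
Policy C (M := -35, J + 45):
  J = 23 + 45 = 68
  Y = 44
  C = 78
  M = -35
  B = -1 − 2·44 = -89
  S = -22 − 3·44 − 2·(-35) + 2·(-89) = -262
  T = 195 − 3·68 + 4·(-89) + 4·(-262) = -1413
Comparing — Policy A: T=3950, Policy B: T=-262, Policy C: T=-1413. Highest is 3950 (Policy A).

3950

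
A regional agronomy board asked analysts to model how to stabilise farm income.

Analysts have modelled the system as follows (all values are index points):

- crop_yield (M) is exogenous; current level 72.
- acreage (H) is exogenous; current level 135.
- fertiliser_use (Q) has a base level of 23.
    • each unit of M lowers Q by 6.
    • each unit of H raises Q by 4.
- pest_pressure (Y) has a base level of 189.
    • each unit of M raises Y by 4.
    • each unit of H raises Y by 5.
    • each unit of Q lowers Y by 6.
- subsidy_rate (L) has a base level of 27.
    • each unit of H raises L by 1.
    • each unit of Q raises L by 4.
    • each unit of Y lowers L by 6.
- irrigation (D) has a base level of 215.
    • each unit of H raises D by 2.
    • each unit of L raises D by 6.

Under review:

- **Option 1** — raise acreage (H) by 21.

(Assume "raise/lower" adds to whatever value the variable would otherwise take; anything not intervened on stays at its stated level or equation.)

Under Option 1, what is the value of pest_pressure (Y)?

-33

Option 1 (H + 21):
  M = 72
  H = 135 + 21 = 156
  Q = 23 − 6·72 + 4·156 = 215
  Y = 189 + 4·72 + 5·156 − 6·215 = -33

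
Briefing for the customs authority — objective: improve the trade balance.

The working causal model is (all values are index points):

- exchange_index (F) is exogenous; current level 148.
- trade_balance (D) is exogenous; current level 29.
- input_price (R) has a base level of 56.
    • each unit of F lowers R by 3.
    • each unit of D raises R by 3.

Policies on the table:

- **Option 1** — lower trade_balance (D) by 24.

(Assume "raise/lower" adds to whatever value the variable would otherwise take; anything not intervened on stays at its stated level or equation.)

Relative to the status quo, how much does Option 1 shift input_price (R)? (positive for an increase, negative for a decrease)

Baseline:
  F = 148
  D = 29
  R = 56 − 3·148 + 3·29 = -301
Option 1 (D − 24):
  F = 148
  D = 29 − 24 = 5
  R = 56 − 3·148 + 3·5 = -373
Change in R: -373 − (-301) = -72

-72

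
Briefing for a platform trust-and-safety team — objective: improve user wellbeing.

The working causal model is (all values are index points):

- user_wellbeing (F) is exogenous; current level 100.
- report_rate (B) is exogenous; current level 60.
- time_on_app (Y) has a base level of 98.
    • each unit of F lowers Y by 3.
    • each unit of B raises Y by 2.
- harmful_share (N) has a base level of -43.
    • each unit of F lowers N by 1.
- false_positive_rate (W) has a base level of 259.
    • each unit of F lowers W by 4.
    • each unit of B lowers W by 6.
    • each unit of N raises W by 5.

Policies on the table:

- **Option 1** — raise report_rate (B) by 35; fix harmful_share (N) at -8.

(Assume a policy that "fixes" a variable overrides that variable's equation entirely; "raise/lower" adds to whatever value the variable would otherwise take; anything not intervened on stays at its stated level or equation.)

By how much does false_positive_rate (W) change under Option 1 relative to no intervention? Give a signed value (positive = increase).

Baseline:
  F = 100
  B = 60
  N = -43 − 100 = -143
  W = 259 − 4·100 − 6·60 + 5·(-143) = -1216
Option 1 (B + 35, N := -8):
  F = 100
  B = 60 + 35 = 95
  N = -8
  W = 259 − 4·100 − 6·95 + 5·(-8) = -751
Change in W: -751 − (-1216) = 465

465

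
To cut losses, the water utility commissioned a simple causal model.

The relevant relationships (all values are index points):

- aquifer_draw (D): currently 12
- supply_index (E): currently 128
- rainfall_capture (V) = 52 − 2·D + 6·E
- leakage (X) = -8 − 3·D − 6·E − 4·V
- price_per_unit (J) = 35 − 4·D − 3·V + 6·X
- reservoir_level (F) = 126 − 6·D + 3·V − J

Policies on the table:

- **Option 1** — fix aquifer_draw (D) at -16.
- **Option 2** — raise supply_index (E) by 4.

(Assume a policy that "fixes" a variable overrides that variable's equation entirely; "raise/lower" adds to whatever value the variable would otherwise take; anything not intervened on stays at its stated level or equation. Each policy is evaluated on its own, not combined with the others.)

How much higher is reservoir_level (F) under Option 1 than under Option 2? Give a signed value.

Option 1 (D := -16):
  D = -16
  E = 128
  V = 52 − 2·(-16) + 6·128 = 852
  X = -8 − 3·(-16) − 6·128 − 4·852 = -4136
  J = 35 − 4·(-16) − 3·852 + 6·(-4136) = -27273
  F = 126 − 6·(-16) + 3·852 − (-27273) = 30051
Option 2 (E + 4):
  D = 12
  E = 128 + 4 = 132
  V = 52 − 2·12 + 6·132 = 820
  X = -8 − 3·12 − 6·132 − 4·820 = -4116
  J = 35 − 4·12 − 3·820 + 6·(-4116) = -27169
  F = 126 − 6·12 + 3·820 − (-27169) = 29683
F: 30051 − 29683 = 368

368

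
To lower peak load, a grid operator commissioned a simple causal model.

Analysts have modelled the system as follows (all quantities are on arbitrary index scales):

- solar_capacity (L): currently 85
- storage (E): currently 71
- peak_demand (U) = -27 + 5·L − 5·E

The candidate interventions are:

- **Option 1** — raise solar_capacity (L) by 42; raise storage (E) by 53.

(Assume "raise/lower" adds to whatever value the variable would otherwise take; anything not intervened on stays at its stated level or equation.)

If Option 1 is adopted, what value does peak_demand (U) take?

-12

Option 1 (L + 42, E + 53):
  L = 85 + 42 = 127
  E = 71 + 53 = 124
  U = -27 + 5·127 − 5·124 = -12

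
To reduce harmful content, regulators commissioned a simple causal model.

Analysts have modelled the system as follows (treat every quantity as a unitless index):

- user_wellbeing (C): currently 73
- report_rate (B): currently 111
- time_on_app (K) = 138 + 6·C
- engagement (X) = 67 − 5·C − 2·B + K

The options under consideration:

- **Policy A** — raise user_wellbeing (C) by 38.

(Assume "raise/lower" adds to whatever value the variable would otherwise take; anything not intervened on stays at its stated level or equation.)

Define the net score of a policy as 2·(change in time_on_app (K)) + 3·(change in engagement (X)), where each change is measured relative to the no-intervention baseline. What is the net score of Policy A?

Baseline:
  C = 73
  B = 111
  K = 138 + 6·73 = 576
  X = 67 − 5·73 − 2·111 + 576 = 56
Policy A (C + 38):
  C = 73 + 38 = 111
  B = 111
  K = 138 + 6·111 = 804
  X = 67 − 5·111 − 2·111 + 804 = 94
ΔK = 804 − 576 = 228; ΔX = 94 − 56 = 38
Score = 2·228 + 3·38 = 570

570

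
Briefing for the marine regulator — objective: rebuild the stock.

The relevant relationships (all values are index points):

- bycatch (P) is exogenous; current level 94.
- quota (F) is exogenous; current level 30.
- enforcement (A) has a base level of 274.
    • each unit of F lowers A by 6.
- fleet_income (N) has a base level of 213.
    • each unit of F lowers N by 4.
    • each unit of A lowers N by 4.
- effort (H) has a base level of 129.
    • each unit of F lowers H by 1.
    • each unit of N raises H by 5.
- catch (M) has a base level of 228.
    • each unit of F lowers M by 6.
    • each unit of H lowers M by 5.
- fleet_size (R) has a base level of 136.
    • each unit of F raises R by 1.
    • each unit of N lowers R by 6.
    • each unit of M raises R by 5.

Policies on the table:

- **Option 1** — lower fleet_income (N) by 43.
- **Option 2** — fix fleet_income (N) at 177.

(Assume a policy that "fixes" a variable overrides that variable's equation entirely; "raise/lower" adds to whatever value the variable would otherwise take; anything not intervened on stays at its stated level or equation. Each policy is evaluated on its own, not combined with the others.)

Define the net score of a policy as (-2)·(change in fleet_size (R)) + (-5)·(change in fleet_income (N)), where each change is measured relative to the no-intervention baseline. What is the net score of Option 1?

Baseline:
  F = 30
  A = 274 − 6·30 = 94
  N = 213 − 4·30 − 4·94 = -283
  H = 129 − 30 + 5·(-283) = -1316
  M = 228 − 6·30 − 5·(-1316) = 6628
  R = 136 + 30 − 6·(-283) + 5·6628 = 35004
Option 1 (N − 43):
  F = 30
  A = 274 − 6·30 = 94
  N = 213 − 4·30 − 4·94 (−43 from intervention) = -326
  H = 129 − 30 + 5·(-326) = -1531
  M = 228 − 6·30 − 5·(-1531) = 7703
  R = 136 + 30 − 6·(-326) + 5·7703 = 40637
ΔR = 40637 − 35004 = 5633; ΔN = -326 − (-283) = -43
Score = (-2)·5633 + (-5)·(-43) = -11051

-11051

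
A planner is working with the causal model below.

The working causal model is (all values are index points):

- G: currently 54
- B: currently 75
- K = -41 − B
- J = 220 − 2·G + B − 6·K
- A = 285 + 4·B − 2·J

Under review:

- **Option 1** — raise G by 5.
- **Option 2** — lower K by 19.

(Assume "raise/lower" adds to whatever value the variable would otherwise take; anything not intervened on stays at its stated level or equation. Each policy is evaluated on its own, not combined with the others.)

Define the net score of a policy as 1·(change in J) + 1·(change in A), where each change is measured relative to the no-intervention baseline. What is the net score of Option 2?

Baseline:
  G = 54
  B = 75
  K = -41 − 75 = -116
  J = 220 − 2·54 + 75 − 6·(-116) = 883
  A = 285 + 4·75 − 2·883 = -1181
Option 2 (K − 19):
  G = 54
  B = 75
  K = -41 − 75 (−19 from intervention) = -135
  J = 220 − 2·54 + 75 − 6·(-135) = 997
  A = 285 + 4·75 − 2·997 = -1409
ΔJ = 997 − 883 = 114; ΔA = -1409 − (-1181) = -228
Score = 1·114 + 1·(-228) = -114

-114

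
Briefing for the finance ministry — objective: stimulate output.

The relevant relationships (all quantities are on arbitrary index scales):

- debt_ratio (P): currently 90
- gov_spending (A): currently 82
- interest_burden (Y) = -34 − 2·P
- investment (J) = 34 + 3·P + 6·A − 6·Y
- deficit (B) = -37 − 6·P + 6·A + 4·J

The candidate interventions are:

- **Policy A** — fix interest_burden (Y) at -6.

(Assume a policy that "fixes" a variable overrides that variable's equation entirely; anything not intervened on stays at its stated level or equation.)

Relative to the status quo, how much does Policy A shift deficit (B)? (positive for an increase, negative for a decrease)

-4992

Baseline:
  P = 90
  A = 82
  Y = -34 − 2·90 = -214
  J = 34 + 3·90 + 6·82 − 6·(-214) = 2080
  B = -37 − 6·90 + 6·82 + 4·2080 = 8235
Policy A (Y := -6):
  P = 90
  A = 82
  Y = -6
  J = 34 + 3·90 + 6·82 − 6·(-6) = 832
  B = -37 − 6·90 + 6·82 + 4·832 = 3243
Change in B: 3243 − 8235 = -4992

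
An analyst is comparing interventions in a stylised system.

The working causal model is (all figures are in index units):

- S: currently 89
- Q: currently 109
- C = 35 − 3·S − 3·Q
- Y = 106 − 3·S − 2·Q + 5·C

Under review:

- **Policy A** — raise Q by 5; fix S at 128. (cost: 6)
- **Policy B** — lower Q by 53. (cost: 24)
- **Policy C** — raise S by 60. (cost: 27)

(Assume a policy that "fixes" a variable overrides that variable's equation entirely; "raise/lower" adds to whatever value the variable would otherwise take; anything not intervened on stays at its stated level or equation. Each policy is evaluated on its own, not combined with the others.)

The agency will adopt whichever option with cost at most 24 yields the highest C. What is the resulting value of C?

-400

Policy A (Q + 5, S := 128):
  S = 128
  Q = 109 + 5 = 114
  C = 35 − 3·128 − 3·114 = -691
Policy B (Q − 53):
  S = 89
  Q = 109 − 53 = 56
  C = 35 − 3·89 − 3·56 = -400
Comparing — Policy A: C=-691, Policy B: C=-400. Highest is -400 (Policy B).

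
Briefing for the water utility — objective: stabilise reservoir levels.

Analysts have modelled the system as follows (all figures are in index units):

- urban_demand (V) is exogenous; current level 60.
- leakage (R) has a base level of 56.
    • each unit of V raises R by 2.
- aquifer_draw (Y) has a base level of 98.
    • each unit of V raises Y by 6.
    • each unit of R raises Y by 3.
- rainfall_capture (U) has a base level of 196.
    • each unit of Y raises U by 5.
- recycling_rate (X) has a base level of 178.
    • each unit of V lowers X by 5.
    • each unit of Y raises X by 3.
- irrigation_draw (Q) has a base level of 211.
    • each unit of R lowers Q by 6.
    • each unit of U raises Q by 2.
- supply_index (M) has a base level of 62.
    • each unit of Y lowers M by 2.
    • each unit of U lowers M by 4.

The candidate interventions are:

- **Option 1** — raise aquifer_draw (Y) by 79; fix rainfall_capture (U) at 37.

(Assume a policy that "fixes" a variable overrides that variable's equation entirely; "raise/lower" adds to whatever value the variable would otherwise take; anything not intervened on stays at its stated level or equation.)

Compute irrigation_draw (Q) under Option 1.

-771

Option 1 (Y + 79, U := 37):
  V = 60
  R = 56 + 2·60 = 176
  Y = 98 + 6·60 + 3·176 (+79 from intervention) = 1065
  U = 37
  Q = 211 − 6·176 + 2·37 = -771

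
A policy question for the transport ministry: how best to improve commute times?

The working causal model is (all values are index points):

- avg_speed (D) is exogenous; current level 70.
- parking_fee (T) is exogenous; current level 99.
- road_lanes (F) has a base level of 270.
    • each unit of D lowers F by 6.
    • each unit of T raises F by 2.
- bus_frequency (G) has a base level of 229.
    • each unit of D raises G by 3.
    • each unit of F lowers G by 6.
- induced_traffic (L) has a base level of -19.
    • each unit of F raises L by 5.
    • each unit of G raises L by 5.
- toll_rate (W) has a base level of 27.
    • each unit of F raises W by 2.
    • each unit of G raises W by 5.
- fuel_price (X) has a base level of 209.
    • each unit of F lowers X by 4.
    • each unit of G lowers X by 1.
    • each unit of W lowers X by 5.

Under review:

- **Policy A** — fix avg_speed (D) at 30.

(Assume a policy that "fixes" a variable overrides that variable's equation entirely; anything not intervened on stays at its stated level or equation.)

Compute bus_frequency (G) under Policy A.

Policy A (D := 30):
  D = 30
  T = 99
  F = 270 − 6·30 + 2·99 = 288
  G = 229 + 3·30 − 6·288 = -1409

-1409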